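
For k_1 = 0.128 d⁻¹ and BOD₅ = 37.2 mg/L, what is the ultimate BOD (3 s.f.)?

BOD₅ = L₀(1 − e^(−5k_1)) ⇒ L₀ = BOD₅ / (1 − e^(−5×0.128))
= 37.2 / (1 − 0.5273) = 37.2 / 0.4727 = 78.70 mg/L.

L₀ ≈ 78.7 mg/L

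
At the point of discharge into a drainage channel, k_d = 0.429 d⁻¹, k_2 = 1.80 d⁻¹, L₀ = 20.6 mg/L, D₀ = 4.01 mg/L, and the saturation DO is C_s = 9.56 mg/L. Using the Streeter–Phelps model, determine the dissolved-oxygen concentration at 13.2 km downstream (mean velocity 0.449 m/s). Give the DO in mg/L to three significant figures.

Travel time t = x/v = 13.2 km / (0.449 m/s) = 13200 m / 0.449 m/s = 29400 s = 0.3403 d.
k_d L₀/(k_2−k_d) = 0.429×20.6/(1.80−0.429) = 8.837/1.371 = 6.446 mg/L.
e^(−k_d t) = e^(−0.429×0.3403) = 0.8642; e^(−k_2 t) = e^(−1.80×0.3403) = 0.5420.
D = 6.446 × (0.8642 − 0.5420) + 4.01 × 0.5420 = 2.077 + 2.173 = 4.250 mg/L.
DO = C_s − D = 9.56 − 4.250 = 5.310 mg/L.

DO ≈ 5.31 mg/L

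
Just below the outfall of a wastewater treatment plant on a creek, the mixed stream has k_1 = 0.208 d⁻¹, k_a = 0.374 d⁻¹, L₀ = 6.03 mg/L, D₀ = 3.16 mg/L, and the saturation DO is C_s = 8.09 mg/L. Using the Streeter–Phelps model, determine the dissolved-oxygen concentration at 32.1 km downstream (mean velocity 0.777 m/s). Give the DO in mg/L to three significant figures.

Travel time t = x/v = 32.1 km / (0.777 m/s) = 32100 m / 0.777 m/s = 41310 s = 0.4782 d.
k_1 L₀/(k_a−k_1) = 0.208×6.03/(0.374−0.208) = 1.254/0.1660 = 7.556 mg/L.
e^(−k_1 t) = e^(−0.208×0.4782) = 0.9053; e^(−k_a t) = e^(−0.374×0.4782) = 0.8362.
D = 7.556 × (0.9053 − 0.8362) + 3.16 × 0.8362 = 0.5220 + 2.643 = 3.165 mg/L.
DO = C_s − D = 8.09 − 3.165 = 4.925 mg/L.

DO ≈ 4.93 mg/L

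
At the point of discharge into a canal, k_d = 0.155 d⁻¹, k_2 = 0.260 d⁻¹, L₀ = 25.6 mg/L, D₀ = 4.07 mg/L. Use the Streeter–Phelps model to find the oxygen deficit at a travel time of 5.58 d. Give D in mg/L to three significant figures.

k_d L₀/(k_2−k_d) = 0.155×25.6/(0.260−0.155) = 3.968/0.1050 = 37.79 mg/L.
e^(−k_d t) = e^(−0.155×5.580) = 0.4211; e^(−k_2 t) = e^(−0.260×5.580) = 0.2344.
D = 37.79 × (0.4211 − 0.2344) + 4.07 × 0.2344 = 7.056 + 0.9539 = 8.010 mg/L.

D ≈ 8.01 mg/L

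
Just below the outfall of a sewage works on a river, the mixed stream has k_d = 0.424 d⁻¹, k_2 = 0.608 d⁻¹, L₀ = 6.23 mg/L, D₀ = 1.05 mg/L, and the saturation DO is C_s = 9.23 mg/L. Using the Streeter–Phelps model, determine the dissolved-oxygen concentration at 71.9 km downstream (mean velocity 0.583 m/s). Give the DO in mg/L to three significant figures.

Travel time t = x/v = 71.9 km / (0.583 m/s) = 71900 m / 0.583 m/s = 123300 s = 1.427 d.
k_d L₀/(k_2−k_d) = 0.424×6.23/(0.608−0.424) = 2.642/0.1840 = 14.36 mg/L.
e^(−k_d t) = e^(−0.424×1.427) = 0.5460; e^(−k_2 t) = e^(−0.608×1.427) = 0.4198.
D = 14.36 × (0.5460 − 0.4198) + 1.05 × 0.4198 = 1.810 + 0.4408 = 2.251 mg/L.
DO = C_s − D = 9.23 − 2.251 = 6.979 mg/L.

DO ≈ 6.98 mg/L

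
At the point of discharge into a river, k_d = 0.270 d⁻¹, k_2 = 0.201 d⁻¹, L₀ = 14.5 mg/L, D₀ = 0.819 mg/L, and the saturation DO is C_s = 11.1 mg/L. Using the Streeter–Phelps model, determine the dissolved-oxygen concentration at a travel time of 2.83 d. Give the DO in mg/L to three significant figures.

k_d L₀/(k_2−k_d) = 0.270×14.5/(0.201−0.270) = 3.915/-0.06900 = -56.74 mg/L.
e^(−k_d t) = e^(−0.270×2.830) = 0.4658; e^(−k_2 t) = e^(−0.201×2.830) = 0.5662.
D = -56.74 × (0.4658 − 0.5662) + 0.819 × 0.5662 = 5.699 + 0.4637 = 6.162 mg/L.
DO = C_s − D = 11.1 − 6.162 = 4.938 mg/L.

DO ≈ 4.94 mg/L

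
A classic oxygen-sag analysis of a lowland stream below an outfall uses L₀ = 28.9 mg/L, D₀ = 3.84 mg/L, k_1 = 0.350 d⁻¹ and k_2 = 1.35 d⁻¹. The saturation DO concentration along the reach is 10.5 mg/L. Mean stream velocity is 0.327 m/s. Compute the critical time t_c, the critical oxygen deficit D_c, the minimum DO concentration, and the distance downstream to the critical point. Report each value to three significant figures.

t_c ≈ 0.872 d; D_c ≈ 5.52 mg/L; min DO ≈ 4.98 mg/L; x_c ≈ 24.7 km

t_c = [1/(k_2−k_1)] ln[(k_2/k_1)(1 − D₀(k_2−k_1)/(k_1 L₀))]
= [1/(1.35−0.350)] ln[(1.35/0.350)(1 − 3.84×1.000/(0.350×28.9))]
= (1/1.000) ln[3.857 × 0.6204] = 1.000 × ln(2.393) = 1.000 × 0.8725 = 0.8725 d.
L(t_c) = L₀ e^(−k_1 t_c) = 28.9 × 0.7369 = 21.30 mg/L, and at the critical point k_2 D_c = k_1 L, so D_c = (0.350/1.35) × 21.30 = 5.521 mg/L.
Minimum DO = C_s − D_c = 10.5 − 5.521 = 4.979 mg/L.
x_c = v t_c = 0.327 m/s × 0.8725 d × 86400 s/d = 24650 m ≈ 24.7 km.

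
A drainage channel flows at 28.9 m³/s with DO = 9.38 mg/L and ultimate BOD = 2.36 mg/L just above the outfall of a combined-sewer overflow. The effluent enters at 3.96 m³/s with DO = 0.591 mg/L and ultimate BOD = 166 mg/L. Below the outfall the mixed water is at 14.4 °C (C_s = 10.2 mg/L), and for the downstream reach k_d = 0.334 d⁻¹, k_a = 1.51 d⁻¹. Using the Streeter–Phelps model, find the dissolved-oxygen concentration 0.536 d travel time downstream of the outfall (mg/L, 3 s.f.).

Mixed DO = (28.9×9.38 + 3.96×0.591)/(28.9+3.96) = 273.4/32.86 = 8.321 mg/L.
Mixed L₀ = (28.9×2.36 + 3.96×166)/(32.86) = 725.6/32.86 = 22.08 mg/L.
Initial deficit D₀ = C_s − DO₀ = 10.2 − 8.321 = 1.879 mg/L.
D(0.536) = [0.334×22.08/(1.51−0.334)](e^(−0.334×0.536) − e^(−1.51×0.536)) + 1.879 e^(−1.51×0.536)
= 6.271 × (0.8361 − 0.4451) + 1.879 × 0.4451 = 3.288 mg/L.
DO = 10.2 − 3.288 = 6.912 mg/L.

DO ≈ 6.91 mg/L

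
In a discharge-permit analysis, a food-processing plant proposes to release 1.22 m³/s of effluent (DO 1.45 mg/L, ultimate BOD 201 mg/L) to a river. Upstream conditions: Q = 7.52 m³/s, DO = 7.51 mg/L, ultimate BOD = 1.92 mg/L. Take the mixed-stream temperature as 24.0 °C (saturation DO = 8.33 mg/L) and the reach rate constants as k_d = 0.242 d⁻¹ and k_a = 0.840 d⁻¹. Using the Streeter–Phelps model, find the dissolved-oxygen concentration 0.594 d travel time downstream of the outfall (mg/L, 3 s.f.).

Mixed DO = (7.52×7.51 + 1.22×1.45)/(7.52+1.22) = 58.24/8.740 = 6.664 mg/L.
Mixed L₀ = (7.52×1.92 + 1.22×201)/(8.740) = 259.7/8.740 = 29.71 mg/L.
Initial deficit D₀ = C_s − DO₀ = 8.33 − 6.664 = 1.666 mg/L.
D(0.594) = [0.242×29.71/(0.840−0.242)](e^(−0.242×0.594) − e^(−0.840×0.594)) + 1.666 e^(−0.840×0.594)
= 12.02 × (0.8661 − 0.6072) + 1.666 × 0.6072 = 4.125 mg/L.
DO = 8.33 − 4.125 = 4.205 mg/L.

DO ≈ 4.21 mg/L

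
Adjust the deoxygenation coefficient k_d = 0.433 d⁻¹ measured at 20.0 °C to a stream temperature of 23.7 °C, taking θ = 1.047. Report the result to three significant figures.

k_d(T₂) = k_d(T₁) · θ^(T₂−T₁) = 0.433 × 1.047^(23.7−20.0)
= 0.433 × 1.047^3.70 = 0.433 × 1.185 = 0.5132 d⁻¹.

k_d ≈ 0.513 d⁻¹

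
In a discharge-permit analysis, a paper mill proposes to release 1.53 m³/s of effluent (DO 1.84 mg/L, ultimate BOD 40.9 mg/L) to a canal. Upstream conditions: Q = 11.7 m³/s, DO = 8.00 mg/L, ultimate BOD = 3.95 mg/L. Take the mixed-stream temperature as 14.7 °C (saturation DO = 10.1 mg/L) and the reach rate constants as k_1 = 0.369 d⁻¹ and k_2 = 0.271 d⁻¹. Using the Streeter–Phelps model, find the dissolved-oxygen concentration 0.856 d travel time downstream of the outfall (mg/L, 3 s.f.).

Mixed DO = (11.7×8.00 + 1.53×1.84)/(11.7+1.53) = 96.42/13.23 = 7.288 mg/L.
Mixed L₀ = (11.7×3.95 + 1.53×40.9)/(13.23) = 108.8/13.23 = 8.223 mg/L.
Initial deficit D₀ = C_s − DO₀ = 10.1 − 7.288 = 2.812 mg/L.
D(0.856) = [0.369×8.223/(0.271−0.369)](e^(−0.369×0.856) − e^(−0.271×0.856)) + 2.812 e^(−0.271×0.856)
= -30.96 × (0.7292 − 0.7930) + 2.812 × 0.7930 = 4.206 mg/L.
DO = 10.1 − 4.206 = 5.894 mg/L.

DO ≈ 5.89 mg/L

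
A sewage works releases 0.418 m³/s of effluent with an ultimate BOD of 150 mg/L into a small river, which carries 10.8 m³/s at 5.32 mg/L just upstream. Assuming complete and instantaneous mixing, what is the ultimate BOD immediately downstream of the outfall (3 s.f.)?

Flow-weighted mixing: C = (Q_r C_r + Q_w C_w)/(Q_r + Q_w)
= (10.8×5.32 + 0.418×150)/(10.8 + 0.418) = 120.2/11.22 = 10.71 mg/L.

10.7 mg/L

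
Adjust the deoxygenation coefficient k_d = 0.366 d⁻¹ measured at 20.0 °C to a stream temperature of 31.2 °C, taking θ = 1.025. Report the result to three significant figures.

k_d(T₂) = k_d(T₁) · θ^(T₂−T₁) = 0.366 × 1.025^(31.2−20.0)
= 0.366 × 1.025^11.2 = 0.366 × 1.319 = 0.4826 d⁻¹.

k_d ≈ 0.483 d⁻¹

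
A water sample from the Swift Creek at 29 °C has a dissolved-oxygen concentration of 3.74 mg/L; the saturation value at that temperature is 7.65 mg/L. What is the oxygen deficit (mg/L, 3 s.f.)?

D ≈ 3.91 mg/L

D = C_s − C = 7.65 − 3.74 = 3.91 mg/L.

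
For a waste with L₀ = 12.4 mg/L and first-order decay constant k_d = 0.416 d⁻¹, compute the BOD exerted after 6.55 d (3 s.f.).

y ≈ 11.6 mg/L

y_t = L₀(1 − e^(−k_d t)) = 12.4 × (1 − e^(−0.416×6.55))
= 12.4 × (1 − 0.06556) = 12.4 × 0.9344 = 11.59 mg/L.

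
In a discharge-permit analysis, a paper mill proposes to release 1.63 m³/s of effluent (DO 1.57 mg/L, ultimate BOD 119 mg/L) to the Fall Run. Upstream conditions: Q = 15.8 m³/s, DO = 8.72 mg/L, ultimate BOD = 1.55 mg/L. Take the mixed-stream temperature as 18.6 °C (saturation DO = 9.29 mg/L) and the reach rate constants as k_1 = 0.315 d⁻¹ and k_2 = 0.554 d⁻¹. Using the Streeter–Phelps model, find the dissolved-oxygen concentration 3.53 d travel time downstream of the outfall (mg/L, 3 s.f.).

DO ≈ 6.02 mg/L

Mixed DO = (15.8×8.72 + 1.63×1.57)/(15.8+1.63) = 140.3/17.43 = 8.051 mg/L.
Mixed L₀ = (15.8×1.55 + 1.63×119)/(17.43) = 218.5/17.43 = 12.53 mg/L.
Initial deficit D₀ = C_s − DO₀ = 9.29 − 8.051 = 1.239 mg/L.
D(3.53) = [0.315×12.53/(0.554−0.315)](e^(−0.315×3.53) − e^(−0.554×3.53)) + 1.239 e^(−0.554×3.53)
= 16.52 × (0.3289 − 0.1415) + 1.239 × 0.1415 = 3.272 mg/L.
DO = 9.29 − 3.272 = 6.018 mg/L.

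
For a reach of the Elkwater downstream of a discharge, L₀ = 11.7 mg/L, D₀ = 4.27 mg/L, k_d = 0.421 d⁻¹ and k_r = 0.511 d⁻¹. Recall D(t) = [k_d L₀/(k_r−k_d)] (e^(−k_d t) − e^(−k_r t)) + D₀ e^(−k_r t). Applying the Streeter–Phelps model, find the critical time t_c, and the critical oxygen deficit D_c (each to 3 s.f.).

t_c ≈ 1.25 d; D_c ≈ 5.69 mg/L

With k_r/k_d = 1.214 and 1 − D₀(k_r−k_d)/(k_d L₀) = 0.9220,
t_c = ln(1.214 × 0.9220) / (0.511 − 0.421) = ln(1.119) / 0.09000 = 0.1125/0.09000 = 1.250 d.
L(t_c) = L₀ e^(−k_d t_c) = 11.7 × 0.5908 = 6.912 mg/L, and at the critical point k_r D_c = k_d L, so D_c = (0.421/0.511) × 6.912 = 5.695 mg/L.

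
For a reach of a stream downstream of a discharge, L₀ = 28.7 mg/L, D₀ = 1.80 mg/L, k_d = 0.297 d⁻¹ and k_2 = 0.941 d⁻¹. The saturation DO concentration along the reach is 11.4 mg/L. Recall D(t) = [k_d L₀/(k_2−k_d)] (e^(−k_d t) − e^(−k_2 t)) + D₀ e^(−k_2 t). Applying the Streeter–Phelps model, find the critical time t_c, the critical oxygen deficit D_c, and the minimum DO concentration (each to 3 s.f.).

t_c = [1/(k_2−k_d)] ln[(k_2/k_d)(1 − D₀(k_2−k_d)/(k_d L₀))]
= [1/(0.941−0.297)] ln[(0.941/0.297)(1 − 1.80×0.6440/(0.297×28.7))]
= (1/0.6440) ln[3.168 × 0.8640] = 1.553 × ln(2.737) = 1.553 × 1.007 = 1.564 d.
L(t_c) = L₀ e^(−k_d t_c) = 28.7 × 0.6285 = 18.04 mg/L, and at the critical point k_2 D_c = k_d L, so D_c = (0.297/0.941) × 18.04 = 5.693 mg/L.
Minimum DO = C_s − D_c = 11.4 − 5.693 = 5.707 mg/L.

t_c ≈ 1.56 d; D_c ≈ 5.69 mg/L; min DO ≈ 5.71 mg/L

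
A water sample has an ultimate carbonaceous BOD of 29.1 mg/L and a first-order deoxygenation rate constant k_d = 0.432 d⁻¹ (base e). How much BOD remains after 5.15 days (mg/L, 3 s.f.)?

L ≈ 3.15 mg/L

L_t = L₀ e^(−k_d t) = 29.1 × e^(−0.432×5.15) = 29.1 × 0.1081 = 3.145 mg/L.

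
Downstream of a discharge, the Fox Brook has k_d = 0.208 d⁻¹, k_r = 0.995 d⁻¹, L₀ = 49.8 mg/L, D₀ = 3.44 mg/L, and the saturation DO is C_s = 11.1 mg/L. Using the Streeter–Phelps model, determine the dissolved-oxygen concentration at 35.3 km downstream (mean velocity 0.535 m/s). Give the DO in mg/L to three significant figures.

DO ≈ 4.42 mg/L

Travel time t = x/v = 35.3 km / (0.535 m/s) = 35300 m / 0.535 m/s = 65980 s = 0.7637 d.
k_d L₀/(k_r−k_d) = 0.208×49.8/(0.995−0.208) = 10.36/0.7870 = 13.16 mg/L.
e^(−k_d t) = e^(−0.208×0.7637) = 0.8531; e^(−k_r t) = e^(−0.995×0.7637) = 0.4677.
D = 13.16 × (0.8531 − 0.4677) + 3.44 × 0.4677 = 5.073 + 1.609 = 6.682 mg/L.
DO = C_s − D = 11.1 − 6.682 = 4.418 mg/L.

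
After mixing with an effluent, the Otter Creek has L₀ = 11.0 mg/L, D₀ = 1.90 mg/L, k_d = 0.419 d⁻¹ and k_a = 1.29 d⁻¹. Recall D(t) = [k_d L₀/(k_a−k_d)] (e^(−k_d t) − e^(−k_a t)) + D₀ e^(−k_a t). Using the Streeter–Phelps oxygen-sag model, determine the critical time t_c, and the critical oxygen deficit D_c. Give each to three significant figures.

t_c = [1/(k_a−k_d)] ln[(k_a/k_d)(1 − D₀(k_a−k_d)/(k_d L₀))]
= [1/(1.29−0.419)] ln[(1.29/0.419)(1 − 1.90×0.8710/(0.419×11.0))]
= (1/0.8710) ln[3.079 × 0.6409] = 1.148 × ln(1.973) = 1.148 × 0.6797 = 0.7804 d.
L(t_c) = L₀ e^(−k_d t_c) = 11.0 × 0.7211 = 7.932 mg/L, and at the critical point k_a D_c = k_d L, so D_c = (0.419/1.29) × 7.932 = 2.576 mg/L.

t_c ≈ 0.780 d; D_c ≈ 2.58 mg/L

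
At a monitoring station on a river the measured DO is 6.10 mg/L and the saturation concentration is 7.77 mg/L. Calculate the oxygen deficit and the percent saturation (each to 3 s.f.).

D ≈ 1.67 mg/L; 78.5 % saturation

D = C_s − C = 7.77 − 6.10 = 1.67 mg/L.
% saturation = 6.10/7.77 × 100 = 78.5 %.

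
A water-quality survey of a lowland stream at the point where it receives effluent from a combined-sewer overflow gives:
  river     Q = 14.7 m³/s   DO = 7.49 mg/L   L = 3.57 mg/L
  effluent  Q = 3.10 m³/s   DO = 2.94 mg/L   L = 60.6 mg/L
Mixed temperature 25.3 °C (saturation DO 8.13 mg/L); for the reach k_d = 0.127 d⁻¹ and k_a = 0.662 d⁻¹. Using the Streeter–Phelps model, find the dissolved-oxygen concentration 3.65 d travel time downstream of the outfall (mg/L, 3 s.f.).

DO ≈ 6.27 mg/L

Mixed DO = (14.7×7.49 + 3.10×2.94)/(14.7+3.10) = 119.2/17.80 = 6.698 mg/L.
Mixed L₀ = (14.7×3.57 + 3.10×60.6)/(17.80) = 240.3/17.80 = 13.50 mg/L.
Initial deficit D₀ = C_s − DO₀ = 8.13 − 6.698 = 1.432 mg/L.
D(3.65) = [0.127×13.50/(0.662−0.127)](e^(−0.127×3.65) − e^(−0.662×3.65)) + 1.432 e^(−0.662×3.65)
= 3.205 × (0.6290 − 0.08925) + 1.432 × 0.08925 = 1.858 mg/L.
DO = 8.13 − 1.858 = 6.272 mg/L.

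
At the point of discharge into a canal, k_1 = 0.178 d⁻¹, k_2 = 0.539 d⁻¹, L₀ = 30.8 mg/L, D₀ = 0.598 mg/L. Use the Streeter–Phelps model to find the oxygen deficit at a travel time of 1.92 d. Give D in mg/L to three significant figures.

D ≈ 5.61 mg/L

k_1 L₀/(k_2−k_1) = 0.178×30.8/(0.539−0.178) = 5.482/0.3610 = 15.19 mg/L.
e^(−k_1 t) = e^(−0.178×1.920) = 0.7105; e^(−k_2 t) = e^(−0.539×1.920) = 0.3553.
D = 15.19 × (0.7105 − 0.3553) + 0.598 × 0.3553 = 5.395 + 0.2125 = 5.608 mg/L.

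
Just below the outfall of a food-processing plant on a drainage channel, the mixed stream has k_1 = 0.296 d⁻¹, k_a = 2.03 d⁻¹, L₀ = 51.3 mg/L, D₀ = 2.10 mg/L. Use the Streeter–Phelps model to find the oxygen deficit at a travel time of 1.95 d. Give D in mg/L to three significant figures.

k_1 L₀/(k_a−k_1) = 0.296×51.3/(2.03−0.296) = 15.18/1.734 = 8.757 mg/L.
e^(−k_1 t) = e^(−0.296×1.950) = 0.5615; e^(−k_a t) = e^(−2.03×1.950) = 0.01909.
D = 8.757 × (0.5615 − 0.01909) + 2.10 × 0.01909 = 4.750 + 0.04009 = 4.790 mg/L.

D ≈ 4.79 mg/L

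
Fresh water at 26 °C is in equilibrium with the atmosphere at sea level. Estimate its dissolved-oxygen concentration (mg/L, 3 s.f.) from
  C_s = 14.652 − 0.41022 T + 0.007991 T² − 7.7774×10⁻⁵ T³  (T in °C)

C_s = 14.652 − 0.41022×26 + 0.007991×26² − 7.7774×10⁻⁵×26³ = 8.021 mg/L.

C_s ≈ 8.02 mg/L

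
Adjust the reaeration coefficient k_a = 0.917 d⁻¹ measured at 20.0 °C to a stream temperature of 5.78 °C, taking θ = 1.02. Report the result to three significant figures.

k_a ≈ 0.692 d⁻¹

k_a(T₂) = k_a(T₁) · θ^(T₂−T₁) = 0.917 × 1.02^(5.78−20.0)
= 0.917 × 1.02^-14.2 = 0.917 × 0.7546 = 0.6920 d⁻¹.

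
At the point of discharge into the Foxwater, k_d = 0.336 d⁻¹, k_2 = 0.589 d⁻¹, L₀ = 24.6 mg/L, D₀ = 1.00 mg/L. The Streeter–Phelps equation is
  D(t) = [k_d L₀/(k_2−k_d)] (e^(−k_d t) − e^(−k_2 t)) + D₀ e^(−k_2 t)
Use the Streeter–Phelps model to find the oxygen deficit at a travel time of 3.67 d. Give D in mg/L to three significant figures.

k_d L₀/(k_2−k_d) = 0.336×24.6/(0.589−0.336) = 8.266/0.2530 = 32.67 mg/L.
e^(−k_d t) = e^(−0.336×3.670) = 0.2914; e^(−k_2 t) = e^(−0.589×3.670) = 0.1151.
D = 32.67 × (0.2914 − 0.1151) + 1.00 × 0.1151 = 5.758 + 0.1151 = 5.873 mg/L.

D ≈ 5.87 mg/L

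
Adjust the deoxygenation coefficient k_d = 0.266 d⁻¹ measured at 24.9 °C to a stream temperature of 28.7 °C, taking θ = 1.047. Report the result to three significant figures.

k_d(T₂) = k_d(T₁) · θ^(T₂−T₁) = 0.266 × 1.047^(28.7−24.9)
= 0.266 × 1.047^3.80 = 0.266 × 1.191 = 0.3167 d⁻¹.

k_d ≈ 0.317 d⁻¹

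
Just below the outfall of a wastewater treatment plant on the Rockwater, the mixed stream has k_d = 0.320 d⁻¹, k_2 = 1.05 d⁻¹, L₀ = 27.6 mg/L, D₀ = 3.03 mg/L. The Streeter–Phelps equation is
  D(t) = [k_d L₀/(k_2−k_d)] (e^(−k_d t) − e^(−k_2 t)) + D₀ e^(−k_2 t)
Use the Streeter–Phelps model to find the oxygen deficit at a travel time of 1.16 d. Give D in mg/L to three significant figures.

k_d L₀/(k_2−k_d) = 0.320×27.6/(1.05−0.320) = 8.832/0.7300 = 12.10 mg/L.
e^(−k_d t) = e^(−0.320×1.160) = 0.6899; e^(−k_2 t) = e^(−1.05×1.160) = 0.2958.
D = 12.10 × (0.6899 − 0.2958) + 3.03 × 0.2958 = 4.768 + 0.8963 = 5.664 mg/L.

D ≈ 5.66 mg/L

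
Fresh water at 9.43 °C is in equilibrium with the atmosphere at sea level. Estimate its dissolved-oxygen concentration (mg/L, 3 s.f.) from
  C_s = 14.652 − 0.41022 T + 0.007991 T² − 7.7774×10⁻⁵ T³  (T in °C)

C_s = 14.652 − 0.41022×9.43 + 0.007991×9.43² − 7.7774×10⁻⁵×9.43³ = 11.43 mg/L.

C_s ≈ 11.4 mg/L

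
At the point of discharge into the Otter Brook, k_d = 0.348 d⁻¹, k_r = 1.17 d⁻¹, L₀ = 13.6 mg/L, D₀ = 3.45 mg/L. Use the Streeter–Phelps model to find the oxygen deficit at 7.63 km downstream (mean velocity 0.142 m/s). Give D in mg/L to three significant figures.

Travel time t = x/v = 7.63 km / (0.142 m/s) = 7630 m / 0.142 m/s = 53730 s = 0.6219 d.
k_d L₀/(k_r−k_d) = 0.348×13.6/(1.17−0.348) = 4.733/0.8220 = 5.758 mg/L.
e^(−k_d t) = e^(−0.348×0.6219) = 0.8054; e^(−k_r t) = e^(−1.17×0.6219) = 0.4831.
D = 5.758 × (0.8054 − 0.4831) + 3.45 × 0.4831 = 1.856 + 1.667 = 3.522 mg/L.

D ≈ 3.52 mg/L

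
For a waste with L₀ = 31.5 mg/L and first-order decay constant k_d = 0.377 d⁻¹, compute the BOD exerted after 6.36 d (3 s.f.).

y_t = L₀(1 − e^(−k_d t)) = 31.5 × (1 − e^(−0.377×6.36))
= 31.5 × (1 − 0.09093) = 31.5 × 0.9091 = 28.64 mg/L.

y ≈ 28.6 mg/L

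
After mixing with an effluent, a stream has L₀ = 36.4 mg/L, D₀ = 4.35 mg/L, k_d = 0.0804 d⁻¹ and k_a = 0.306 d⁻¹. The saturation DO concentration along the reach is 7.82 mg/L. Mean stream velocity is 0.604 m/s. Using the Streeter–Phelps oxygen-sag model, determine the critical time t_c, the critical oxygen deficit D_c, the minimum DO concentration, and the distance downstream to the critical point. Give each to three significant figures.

At the critical point dD/dt = 0, so k_d L₀ e^(−k_d t) = k_a D. Substituting D(t) from the Streeter–Phelps equation and solving for t gives
t_c = ln[(k_a/k_d)(1 − D₀(k_a−k_d)/(k_d L₀))] / (k_a−k_d).
Here k_a−k_d = 0.2256 d⁻¹ and 1 − D₀(k_a−k_d)/(k_d L₀) = 1 − 4.35×0.2256/(0.0804×36.4) = 0.6647, so
t_c = ln(3.806 × 0.6647) / 0.2256 = 0.9281 / 0.2256 = 4.114 d.
L(t_c) = L₀ e^(−k_d t_c) = 36.4 × 0.7184 = 26.15 mg/L, and at the critical point k_a D_c = k_d L, so D_c = (0.0804/0.306) × 26.15 = 6.870 mg/L.
Minimum DO = C_s − D_c = 7.82 − 6.870 = 0.9495 mg/L.
x_c = v t_c = 0.604 m/s × 4.114 d × 86400 s/d = 214700 m ≈ 215 km.

t_c ≈ 4.11 d; D_c ≈ 6.87 mg/L; min DO ≈ 0.950 mg/L; x_c ≈ 215 km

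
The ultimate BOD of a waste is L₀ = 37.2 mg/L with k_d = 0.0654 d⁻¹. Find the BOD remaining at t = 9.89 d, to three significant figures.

L_t = L₀ e^(−k_d t) = 37.2 × e^(−0.0654×9.89) = 37.2 × 0.5237 = 19.48 mg/L.

L ≈ 19.5 mg/L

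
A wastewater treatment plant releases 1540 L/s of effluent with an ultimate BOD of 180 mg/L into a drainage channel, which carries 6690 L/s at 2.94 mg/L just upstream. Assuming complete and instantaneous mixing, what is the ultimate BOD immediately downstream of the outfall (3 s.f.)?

Flow-weighted mixing: C = (Q_r C_r + Q_w C_w)/(Q_r + Q_w)
= (6690×2.94 + 1540×180)/(6690 + 1540) = 296900/8230 = 36.07 mg/L.

36.1 mg/L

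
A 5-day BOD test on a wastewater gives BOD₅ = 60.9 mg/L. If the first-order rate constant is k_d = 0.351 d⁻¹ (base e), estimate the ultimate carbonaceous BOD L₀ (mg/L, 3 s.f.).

BOD₅ = L₀(1 − e^(−5k_d)) ⇒ L₀ = BOD₅ / (1 − e^(−5×0.351))
= 60.9 / (1 − 0.1729) = 60.9 / 0.8271 = 73.63 mg/L.

L₀ ≈ 73.6 mg/L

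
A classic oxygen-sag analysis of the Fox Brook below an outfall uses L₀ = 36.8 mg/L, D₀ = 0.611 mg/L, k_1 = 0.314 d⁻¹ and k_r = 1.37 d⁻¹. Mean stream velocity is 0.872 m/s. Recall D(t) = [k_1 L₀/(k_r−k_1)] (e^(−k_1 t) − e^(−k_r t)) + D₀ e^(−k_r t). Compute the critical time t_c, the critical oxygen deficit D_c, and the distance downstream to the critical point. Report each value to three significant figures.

t_c ≈ 1.34 d; D_c ≈ 5.54 mg/L; x_c ≈ 101 km

With k_r/k_1 = 4.363 and 1 − D₀(k_r−k_1)/(k_1 L₀) = 0.9442,
t_c = ln(4.363 × 0.9442) / (1.37 − 0.314) = ln(4.119) / 1.056 = 1.416/1.056 = 1.341 d.
D_c = (k_1/k_r) L₀ e^(−k_1 t_c) = (0.314/1.37) × 36.8 × e^(−0.314×1.341) = 0.2292 × 36.8 × 0.6564 = 5.537 mg/L.
x_c = v t_c = 0.872 m/s × 1.341 d × 86400 s/d = 101000 m ≈ 101 km.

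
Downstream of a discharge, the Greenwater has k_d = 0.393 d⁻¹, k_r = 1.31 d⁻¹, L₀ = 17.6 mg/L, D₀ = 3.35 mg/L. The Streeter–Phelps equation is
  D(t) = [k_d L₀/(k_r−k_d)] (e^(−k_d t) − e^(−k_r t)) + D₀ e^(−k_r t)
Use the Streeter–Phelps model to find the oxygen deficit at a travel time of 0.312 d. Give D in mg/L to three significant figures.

k_d L₀/(k_r−k_d) = 0.393×17.6/(1.31−0.393) = 6.917/0.9170 = 7.543 mg/L.
e^(−k_d t) = e^(−0.393×0.3120) = 0.8846; e^(−k_r t) = e^(−1.31×0.3120) = 0.6645.
D = 7.543 × (0.8846 − 0.6645) + 3.35 × 0.6645 = 1.660 + 2.226 = 3.886 mg/L.

D ≈ 3.89 mg/L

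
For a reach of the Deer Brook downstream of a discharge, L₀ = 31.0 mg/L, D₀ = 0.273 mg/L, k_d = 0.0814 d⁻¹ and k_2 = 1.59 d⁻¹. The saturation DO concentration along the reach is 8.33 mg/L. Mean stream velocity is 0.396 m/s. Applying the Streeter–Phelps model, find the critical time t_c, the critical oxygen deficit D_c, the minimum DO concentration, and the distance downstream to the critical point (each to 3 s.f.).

t_c ≈ 1.85 d; D_c ≈ 1.36 mg/L; min DO ≈ 6.97 mg/L; x_c ≈ 63.4 km

t_c = [1/(k_2−k_d)] ln[(k_2/k_d)(1 − D₀(k_2−k_d)/(k_d L₀))]
= [1/(1.59−0.0814)] ln[(1.59/0.0814)(1 − 0.273×1.509/(0.0814×31.0))]
= (1/1.509) ln[19.53 × 0.8368] = 0.6629 × ln(16.35) = 0.6629 × 2.794 = 1.852 d.
L(t_c) = L₀ e^(−k_d t_c) = 31.0 × 0.8601 = 26.66 mg/L, and at the critical point k_2 D_c = k_d L, so D_c = (0.0814/1.59) × 26.66 = 1.365 mg/L.
Minimum DO = C_s − D_c = 8.33 − 1.365 = 6.965 mg/L.
x_c = v t_c = 0.396 m/s × 1.852 d × 86400 s/d = 63370 m ≈ 63.4 km.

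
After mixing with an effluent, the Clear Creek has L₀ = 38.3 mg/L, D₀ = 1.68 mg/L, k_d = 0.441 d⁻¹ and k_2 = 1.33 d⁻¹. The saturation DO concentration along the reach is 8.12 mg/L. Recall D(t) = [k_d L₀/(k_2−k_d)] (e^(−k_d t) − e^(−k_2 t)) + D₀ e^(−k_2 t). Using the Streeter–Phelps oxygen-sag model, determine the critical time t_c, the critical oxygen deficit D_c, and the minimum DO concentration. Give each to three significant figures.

With k_2/k_d = 3.016 and 1 − D₀(k_2−k_d)/(k_d L₀) = 0.9116,
t_c = ln(3.016 × 0.9116) / (1.33 − 0.441) = ln(2.749) / 0.8890 = 1.011/0.8890 = 1.138 d.
D_c = (k_d/k_2) L₀ e^(−k_d t_c) = (0.441/1.33) × 38.3 × e^(−0.441×1.138) = 0.3316 × 38.3 × 0.6055 = 7.690 mg/L.
Minimum DO = C_s − D_c = 8.12 − 7.690 = 0.4303 mg/L.

t_c ≈ 1.14 d; D_c ≈ 7.69 mg/L; min DO ≈ 0.430 mg/L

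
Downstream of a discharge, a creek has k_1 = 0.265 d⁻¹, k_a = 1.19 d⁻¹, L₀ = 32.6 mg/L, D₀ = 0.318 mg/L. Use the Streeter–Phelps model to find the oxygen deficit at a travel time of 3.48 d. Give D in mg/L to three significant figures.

k_1 L₀/(k_a−k_1) = 0.265×32.6/(1.19−0.265) = 8.639/0.9250 = 9.339 mg/L.
e^(−k_1 t) = e^(−0.265×3.480) = 0.3976; e^(−k_a t) = e^(−1.19×3.480) = 0.01590.
D = 9.339 × (0.3976 − 0.01590) + 0.318 × 0.01590 = 3.565 + 0.005057 = 3.570 mg/L.

D ≈ 3.57 mg/L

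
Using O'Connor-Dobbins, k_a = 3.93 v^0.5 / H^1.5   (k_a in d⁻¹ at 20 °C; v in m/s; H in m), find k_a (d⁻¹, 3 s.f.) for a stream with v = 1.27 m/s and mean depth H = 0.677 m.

k_a ≈ 7.95 d⁻¹

k_a = 3.93 × 1.27^0.5 / 0.677^1.5 = 3.93 × 1.127 / 0.5570 = 7.951 d⁻¹.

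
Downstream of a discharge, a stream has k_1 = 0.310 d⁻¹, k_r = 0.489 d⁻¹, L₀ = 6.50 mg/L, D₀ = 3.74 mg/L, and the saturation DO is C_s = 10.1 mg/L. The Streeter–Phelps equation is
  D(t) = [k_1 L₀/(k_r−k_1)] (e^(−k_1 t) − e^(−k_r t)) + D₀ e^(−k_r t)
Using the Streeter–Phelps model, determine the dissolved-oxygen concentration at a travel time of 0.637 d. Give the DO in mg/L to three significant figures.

k_1 L₀/(k_r−k_1) = 0.310×6.50/(0.489−0.310) = 2.015/0.1790 = 11.26 mg/L.
e^(−k_1 t) = e^(−0.310×0.6370) = 0.8208; e^(−k_r t) = e^(−0.489×0.6370) = 0.7324.
D = 11.26 × (0.8208 − 0.7324) + 3.74 × 0.7324 = 0.9957 + 2.739 = 3.735 mg/L.
DO = C_s − D = 10.1 − 3.735 = 6.365 mg/L.

DO ≈ 6.37 mg/L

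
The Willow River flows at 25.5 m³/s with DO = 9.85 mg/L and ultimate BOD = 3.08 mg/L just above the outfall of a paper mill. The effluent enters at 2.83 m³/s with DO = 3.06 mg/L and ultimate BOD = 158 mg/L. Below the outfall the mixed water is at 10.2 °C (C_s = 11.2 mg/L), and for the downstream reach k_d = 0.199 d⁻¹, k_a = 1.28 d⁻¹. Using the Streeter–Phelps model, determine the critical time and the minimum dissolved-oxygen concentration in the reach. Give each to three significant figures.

Mixed DO = (25.5×9.85 + 2.83×3.06)/(25.5+2.83) = 259.8/28.33 = 9.172 mg/L.
Mixed L₀ = (25.5×3.08 + 2.83×158)/(28.33) = 525.7/28.33 = 18.56 mg/L.
Initial deficit D₀ = C_s − DO₀ = 11.2 − 9.172 = 2.028 mg/L.
t_c = (1/1.081) ln[(1.28/0.199)(1 − 2.028×1.081/(0.199×18.56))] = 0.9251 × ln(2.613) = 0.8885 d.
D_c = (0.199/1.28) × 18.56 × e^(−0.199×0.8885) = 0.1555 × 18.56 × 0.8379 = 2.417 mg/L.
Minimum DO = 11.2 − 2.417 = 8.783 mg/L.

t_c ≈ 0.888 d; minimum DO ≈ 8.78 mg/L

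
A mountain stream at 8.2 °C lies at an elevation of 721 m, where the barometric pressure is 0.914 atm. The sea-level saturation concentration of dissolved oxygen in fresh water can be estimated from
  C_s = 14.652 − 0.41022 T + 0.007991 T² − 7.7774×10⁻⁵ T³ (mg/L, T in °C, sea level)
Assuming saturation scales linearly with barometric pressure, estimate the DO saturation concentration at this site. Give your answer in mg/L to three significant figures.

At sea level: C_s = 14.652 − 0.41022×8.2 + 0.007991×8.2² − 7.7774×10⁻⁵×8.2³ = 11.78 mg/L.
Pressure correction: C_s' = 11.78 × 0.914 = 10.77 mg/L.

C_s ≈ 10.8 mg/L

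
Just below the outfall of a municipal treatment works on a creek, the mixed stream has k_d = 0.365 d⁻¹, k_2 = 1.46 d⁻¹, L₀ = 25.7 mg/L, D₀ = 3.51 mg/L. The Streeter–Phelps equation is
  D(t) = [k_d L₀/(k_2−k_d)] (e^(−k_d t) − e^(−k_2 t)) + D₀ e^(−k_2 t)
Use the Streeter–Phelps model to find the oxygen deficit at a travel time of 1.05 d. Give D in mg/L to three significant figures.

k_d L₀/(k_2−k_d) = 0.365×25.7/(1.46−0.365) = 9.380/1.095 = 8.567 mg/L.
e^(−k_d t) = e^(−0.365×1.050) = 0.6816; e^(−k_2 t) = e^(−1.46×1.050) = 0.2159.
D = 8.567 × (0.6816 − 0.2159) + 3.51 × 0.2159 = 3.990 + 0.7578 = 4.748 mg/L.

D ≈ 4.75 mg/L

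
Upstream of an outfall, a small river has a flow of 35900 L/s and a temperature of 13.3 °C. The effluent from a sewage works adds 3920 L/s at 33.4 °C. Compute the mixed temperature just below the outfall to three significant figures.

15.3 °C

Flow-weighted mixing: C = (Q_r C_r + Q_w C_w)/(Q_r + Q_w)
= (35900×13.3 + 3920×33.4)/(35900 + 3920) = 608400/39820 = 15.28 °C.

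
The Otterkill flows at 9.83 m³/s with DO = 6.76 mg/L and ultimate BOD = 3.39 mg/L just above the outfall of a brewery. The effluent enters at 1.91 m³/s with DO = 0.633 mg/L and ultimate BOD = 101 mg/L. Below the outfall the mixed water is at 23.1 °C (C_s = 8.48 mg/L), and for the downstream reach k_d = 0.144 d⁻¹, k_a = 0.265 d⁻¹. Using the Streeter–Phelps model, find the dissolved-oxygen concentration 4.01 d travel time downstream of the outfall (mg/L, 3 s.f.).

DO ≈ 2.59 mg/L

Mixed DO = (9.83×6.76 + 1.91×0.633)/(9.83+1.91) = 67.66/11.74 = 5.763 mg/L.
Mixed L₀ = (9.83×3.39 + 1.91×101)/(11.74) = 226.2/11.74 = 19.27 mg/L.
Initial deficit D₀ = C_s − DO₀ = 8.48 − 5.763 = 2.717 mg/L.
D(4.01) = [0.144×19.27/(0.265−0.144)](e^(−0.144×4.01) − e^(−0.265×4.01)) + 2.717 e^(−0.265×4.01)
= 22.93 × (0.5613 − 0.3455) + 2.717 × 0.3455 = 5.888 mg/L.
DO = 8.48 − 5.888 = 2.592 mg/L.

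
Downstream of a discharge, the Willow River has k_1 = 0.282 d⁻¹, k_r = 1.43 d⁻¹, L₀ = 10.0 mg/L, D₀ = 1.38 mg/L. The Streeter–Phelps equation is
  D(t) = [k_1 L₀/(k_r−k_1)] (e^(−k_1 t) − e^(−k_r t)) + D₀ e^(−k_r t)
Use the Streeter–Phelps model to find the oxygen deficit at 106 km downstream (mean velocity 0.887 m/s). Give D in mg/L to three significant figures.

D ≈ 1.51 mg/L

Travel time t = x/v = 106 km / (0.887 m/s) = 106000 m / 0.887 m/s = 119500 s = 1.383 d.
k_1 L₀/(k_r−k_1) = 0.282×10.0/(1.43−0.282) = 2.820/1.148 = 2.456 mg/L.
e^(−k_1 t) = e^(−0.282×1.383) = 0.6770; e^(−k_r t) = e^(−1.43×1.383) = 0.1384.
D = 2.456 × (0.6770 − 0.1384) + 1.38 × 0.1384 = 1.323 + 0.1909 = 1.514 mg/L.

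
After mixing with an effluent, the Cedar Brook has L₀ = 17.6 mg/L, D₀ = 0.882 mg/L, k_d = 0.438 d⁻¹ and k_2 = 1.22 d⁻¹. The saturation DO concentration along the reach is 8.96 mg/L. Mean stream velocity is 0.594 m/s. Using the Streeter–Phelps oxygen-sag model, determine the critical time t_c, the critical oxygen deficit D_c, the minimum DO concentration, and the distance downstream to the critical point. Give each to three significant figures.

t_c ≈ 1.19 d; D_c ≈ 3.75 mg/L; min DO ≈ 5.21 mg/L; x_c ≈ 61.1 km

t_c = [1/(k_2−k_d)] ln[(k_2/k_d)(1 − D₀(k_2−k_d)/(k_d L₀))]
= [1/(1.22−0.438)] ln[(1.22/0.438)(1 − 0.882×0.7820/(0.438×17.6))]
= (1/0.7820) ln[2.785 × 0.9105] = 1.279 × ln(2.536) = 1.279 × 0.9307 = 1.190 d.
L(t_c) = L₀ e^(−k_d t_c) = 17.6 × 0.5938 = 10.45 mg/L, and at the critical point k_2 D_c = k_d L, so D_c = (0.438/1.22) × 10.45 = 3.752 mg/L.
Minimum DO = C_s − D_c = 8.96 − 3.752 = 5.208 mg/L.
x_c = v t_c = 0.594 m/s × 1.190 d × 86400 s/d = 61080 m ≈ 61.1 km.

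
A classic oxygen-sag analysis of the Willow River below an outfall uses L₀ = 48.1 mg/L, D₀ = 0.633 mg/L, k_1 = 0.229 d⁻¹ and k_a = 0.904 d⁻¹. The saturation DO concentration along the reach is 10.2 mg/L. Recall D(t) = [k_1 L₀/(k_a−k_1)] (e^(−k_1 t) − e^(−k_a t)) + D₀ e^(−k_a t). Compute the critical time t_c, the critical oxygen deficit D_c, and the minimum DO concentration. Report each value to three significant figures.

At the critical point dD/dt = 0, so k_1 L₀ e^(−k_1 t) = k_a D. Substituting D(t) from the Streeter–Phelps equation and solving for t gives
t_c = ln[(k_a/k_1)(1 − D₀(k_a−k_1)/(k_1 L₀))] / (k_a−k_1).
Here k_a−k_1 = 0.6750 d⁻¹ and 1 − D₀(k_a−k_1)/(k_1 L₀) = 1 − 0.633×0.6750/(0.229×48.1) = 0.9612, so
t_c = ln(3.948 × 0.9612) / 0.6750 = 1.334 / 0.6750 = 1.976 d.
D_c = (k_1/k_a) L₀ e^(−k_1 t_c) = (0.229/0.904) × 48.1 × e^(−0.229×1.976) = 0.2533 × 48.1 × 0.6361 = 7.751 mg/L.
Minimum DO = C_s − D_c = 10.2 − 7.751 = 2.449 mg/L.

t_c ≈ 1.98 d; D_c ≈ 7.75 mg/L; min DO ≈ 2.45 mg/L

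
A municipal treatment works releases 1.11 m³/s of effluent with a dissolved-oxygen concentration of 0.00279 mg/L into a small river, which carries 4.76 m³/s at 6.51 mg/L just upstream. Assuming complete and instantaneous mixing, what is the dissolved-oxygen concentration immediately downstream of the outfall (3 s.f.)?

Flow-weighted mixing: C = (Q_r C_r + Q_w C_w)/(Q_r + Q_w)
= (4.76×6.51 + 1.11×0.00279)/(4.76 + 1.11) = 30.99/5.870 = 5.280 mg/L.

5.28 mg/L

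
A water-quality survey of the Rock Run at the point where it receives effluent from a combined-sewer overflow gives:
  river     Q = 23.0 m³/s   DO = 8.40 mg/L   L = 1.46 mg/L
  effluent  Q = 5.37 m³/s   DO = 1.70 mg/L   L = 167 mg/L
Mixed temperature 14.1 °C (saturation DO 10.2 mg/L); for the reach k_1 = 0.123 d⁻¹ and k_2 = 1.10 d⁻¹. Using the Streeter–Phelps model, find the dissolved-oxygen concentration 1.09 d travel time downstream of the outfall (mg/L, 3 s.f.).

DO ≈ 6.91 mg/L

Mixed DO = (23.0×8.40 + 5.37×1.70)/(23.0+5.37) = 202.3/28.37 = 7.132 mg/L.
Mixed L₀ = (23.0×1.46 + 5.37×167)/(28.37) = 930.4/28.37 = 32.79 mg/L.
Initial deficit D₀ = C_s − DO₀ = 10.2 − 7.132 = 3.068 mg/L.
D(1.09) = [0.123×32.79/(1.10−0.123)](e^(−0.123×1.09) − e^(−1.10×1.09)) + 3.068 e^(−1.10×1.09)
= 4.129 × (0.8745 − 0.3015) + 3.068 × 0.3015 = 3.291 mg/L.
DO = 10.2 − 3.291 = 6.909 mg/L.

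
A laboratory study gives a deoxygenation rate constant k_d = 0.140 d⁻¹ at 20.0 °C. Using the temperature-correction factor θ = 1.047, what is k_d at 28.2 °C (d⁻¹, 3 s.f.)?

k_d ≈ 0.204 d⁻¹

k_d(T₂) = k_d(T₁) · θ^(T₂−T₁) = 0.140 × 1.047^(28.2−20.0)
= 0.140 × 1.047^8.20 = 0.140 × 1.457 = 0.2040 d⁻¹.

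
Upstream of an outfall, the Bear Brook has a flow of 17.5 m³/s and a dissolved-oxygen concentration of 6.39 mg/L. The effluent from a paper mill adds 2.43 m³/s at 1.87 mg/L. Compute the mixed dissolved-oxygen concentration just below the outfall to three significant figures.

5.84 mg/L

Flow-weighted mixing: C = (Q_r C_r + Q_w C_w)/(Q_r + Q_w)
= (17.5×6.39 + 2.43×1.87)/(17.5 + 2.43) = 116.4/19.93 = 5.839 mg/L.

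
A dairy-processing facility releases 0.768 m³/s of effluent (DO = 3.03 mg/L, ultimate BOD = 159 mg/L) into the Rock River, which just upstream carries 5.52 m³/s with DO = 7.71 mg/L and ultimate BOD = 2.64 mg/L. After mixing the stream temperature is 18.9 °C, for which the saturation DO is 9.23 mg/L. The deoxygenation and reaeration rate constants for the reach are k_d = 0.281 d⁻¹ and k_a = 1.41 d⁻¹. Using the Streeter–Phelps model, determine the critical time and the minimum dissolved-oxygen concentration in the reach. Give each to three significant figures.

t_c ≈ 0.996 d; minimum DO ≈ 5.96 mg/L

Mixed DO = (5.52×7.71 + 0.768×3.03)/(5.52+0.768) = 44.89/6.288 = 7.138 mg/L.
Mixed L₀ = (5.52×2.64 + 0.768×159)/(6.288) = 136.7/6.288 = 21.74 mg/L.
Initial deficit D₀ = C_s − DO₀ = 9.23 − 7.138 = 2.092 mg/L.
t_c = (1/1.129) ln[(1.41/0.281)(1 − 2.092×1.129/(0.281×21.74))] = 0.8857 × ln(3.078) = 0.9958 d.
D_c = (0.281/1.41) × 21.74 × e^(−0.281×0.9958) = 0.1993 × 21.74 × 0.7559 = 3.275 mg/L.
Minimum DO = 9.23 − 3.275 = 5.955 mg/L.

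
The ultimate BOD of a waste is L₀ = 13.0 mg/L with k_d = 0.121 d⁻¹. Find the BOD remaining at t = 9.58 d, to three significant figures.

L_t = L₀ e^(−k_d t) = 13.0 × e^(−0.121×9.58) = 13.0 × 0.3137 = 4.079 mg/L.

L ≈ 4.08 mg/L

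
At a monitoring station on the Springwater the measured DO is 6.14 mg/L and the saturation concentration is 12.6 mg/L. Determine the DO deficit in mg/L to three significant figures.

D ≈ 6.46 mg/L

D = C_s − C = 12.6 − 6.14 = 6.46 mg/L.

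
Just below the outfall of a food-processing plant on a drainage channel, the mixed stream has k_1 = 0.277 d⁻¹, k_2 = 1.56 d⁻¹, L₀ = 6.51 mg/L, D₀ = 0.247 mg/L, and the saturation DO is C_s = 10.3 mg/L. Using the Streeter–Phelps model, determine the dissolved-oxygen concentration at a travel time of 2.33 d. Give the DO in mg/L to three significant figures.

DO ≈ 9.59 mg/L

k_1 L₀/(k_2−k_1) = 0.277×6.51/(1.56−0.277) = 1.803/1.283 = 1.406 mg/L.
e^(−k_1 t) = e^(−0.277×2.330) = 0.5244; e^(−k_2 t) = e^(−1.56×2.330) = 0.02639.
D = 1.406 × (0.5244 − 0.02639) + 0.247 × 0.02639 = 0.7000 + 0.006518 = 0.7065 mg/L.
DO = C_s − D = 10.3 − 0.7065 = 9.593 mg/L.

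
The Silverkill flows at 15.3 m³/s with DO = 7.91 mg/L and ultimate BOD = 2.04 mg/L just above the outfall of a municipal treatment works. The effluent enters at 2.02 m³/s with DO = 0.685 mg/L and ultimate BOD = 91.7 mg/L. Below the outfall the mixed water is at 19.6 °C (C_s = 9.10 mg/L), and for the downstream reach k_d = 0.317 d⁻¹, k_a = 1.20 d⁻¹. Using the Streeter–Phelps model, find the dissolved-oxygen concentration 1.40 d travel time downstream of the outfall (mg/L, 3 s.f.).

Mixed DO = (15.3×7.91 + 2.02×0.685)/(15.3+2.02) = 122.4/17.32 = 7.067 mg/L.
Mixed L₀ = (15.3×2.04 + 2.02×91.7)/(17.32) = 216.4/17.32 = 12.50 mg/L.
Initial deficit D₀ = C_s − DO₀ = 9.10 − 7.067 = 2.033 mg/L.
D(1.40) = [0.317×12.50/(1.20−0.317)](e^(−0.317×1.40) − e^(−1.20×1.40)) + 2.033 e^(−1.20×1.40)
= 4.486 × (0.6416 − 0.1864) + 2.033 × 0.1864 = 2.421 mg/L.
DO = 9.10 − 2.421 = 6.679 mg/L.

DO ≈ 6.68 mg/L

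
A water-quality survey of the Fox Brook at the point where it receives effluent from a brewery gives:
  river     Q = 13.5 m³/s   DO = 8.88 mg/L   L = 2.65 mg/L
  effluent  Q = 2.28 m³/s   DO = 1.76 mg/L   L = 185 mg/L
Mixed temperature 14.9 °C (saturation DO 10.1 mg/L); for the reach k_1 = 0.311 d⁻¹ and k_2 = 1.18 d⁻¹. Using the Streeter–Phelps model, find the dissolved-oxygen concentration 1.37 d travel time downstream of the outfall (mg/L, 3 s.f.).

DO ≈ 4.94 mg/L

Mixed DO = (13.5×8.88 + 2.28×1.76)/(13.5+2.28) = 123.9/15.78 = 7.851 mg/L.
Mixed L₀ = (13.5×2.65 + 2.28×185)/(15.78) = 457.6/15.78 = 29.00 mg/L.
Initial deficit D₀ = C_s − DO₀ = 10.1 − 7.851 = 2.249 mg/L.
D(1.37) = [0.311×29.00/(1.18−0.311)](e^(−0.311×1.37) − e^(−1.18×1.37)) + 2.249 e^(−1.18×1.37)
= 10.38 × (0.6531 − 0.1986) + 2.249 × 0.1986 = 5.163 mg/L.
DO = 10.1 − 5.163 = 4.937 mg/L.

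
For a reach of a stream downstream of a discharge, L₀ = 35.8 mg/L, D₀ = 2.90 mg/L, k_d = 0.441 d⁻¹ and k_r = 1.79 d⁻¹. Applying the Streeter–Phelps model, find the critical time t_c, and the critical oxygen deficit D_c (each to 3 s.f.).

t_c ≈ 0.827 d; D_c ≈ 6.12 mg/L

With k_r/k_d = 4.059 and 1 − D₀(k_r−k_d)/(k_d L₀) = 0.7522,
t_c = ln(4.059 × 0.7522) / (1.79 − 0.441) = ln(3.053) / 1.349 = 1.116/1.349 = 0.8274 d.
L(t_c) = L₀ e^(−k_d t_c) = 35.8 × 0.6943 = 24.85 mg/L, and at the critical point k_r D_c = k_d L, so D_c = (0.441/1.79) × 24.85 = 6.123 mg/L.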